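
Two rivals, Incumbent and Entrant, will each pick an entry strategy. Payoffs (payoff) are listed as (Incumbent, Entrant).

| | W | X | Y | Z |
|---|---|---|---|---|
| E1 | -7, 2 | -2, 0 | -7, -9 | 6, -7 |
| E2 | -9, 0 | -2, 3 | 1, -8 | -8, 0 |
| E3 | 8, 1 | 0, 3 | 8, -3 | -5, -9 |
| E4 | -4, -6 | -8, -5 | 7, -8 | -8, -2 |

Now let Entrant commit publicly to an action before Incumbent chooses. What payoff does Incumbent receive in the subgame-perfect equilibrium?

0

Solve by backward induction (Entrant leads).
- W: Incumbent compares -7, -9, 8, -4 and picks E3; Entrant would get 1.
- X: Incumbent compares -2, -2, 0, -8 and picks E3; Entrant would get 3.
- Y: Incumbent compares -7, 1, 8, 7 and picks E3; Entrant would get -3.
- Z: Incumbent compares 6, -8, -5, -8 and picks E1; Entrant would get -7.
Among 1, 3, -3, -7, the best is 3 at X. Subgame-perfect outcome: (E3, X) with payoffs (0, 3).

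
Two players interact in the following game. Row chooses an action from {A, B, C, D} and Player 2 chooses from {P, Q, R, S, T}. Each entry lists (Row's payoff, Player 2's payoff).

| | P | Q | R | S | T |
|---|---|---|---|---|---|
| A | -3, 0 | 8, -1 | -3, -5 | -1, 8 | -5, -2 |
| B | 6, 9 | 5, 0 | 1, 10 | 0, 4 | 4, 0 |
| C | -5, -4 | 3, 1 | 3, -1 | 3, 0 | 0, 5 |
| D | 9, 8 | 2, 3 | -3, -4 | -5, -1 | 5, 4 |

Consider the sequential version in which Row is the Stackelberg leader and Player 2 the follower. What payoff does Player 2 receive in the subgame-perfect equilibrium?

Backward induction with Row moving first.
- A: Player 2 compares 0, -1, -5, 8, -2 and picks S; Row would get -1.
- B: Player 2 compares 9, 0, 10, 4, 0 and picks R; Row would get 1.
- C: Player 2 compares -4, 1, -1, 0, 5 and picks T; Row would get 0.
- D: Player 2 compares 8, 3, -4, -1, 4 and picks P; Row would get 9.
Row's induced payoffs are -1, 1, 0, 9, so Row commits to D. Subgame-perfect outcome: (D, P) with payoffs (9, 8).

8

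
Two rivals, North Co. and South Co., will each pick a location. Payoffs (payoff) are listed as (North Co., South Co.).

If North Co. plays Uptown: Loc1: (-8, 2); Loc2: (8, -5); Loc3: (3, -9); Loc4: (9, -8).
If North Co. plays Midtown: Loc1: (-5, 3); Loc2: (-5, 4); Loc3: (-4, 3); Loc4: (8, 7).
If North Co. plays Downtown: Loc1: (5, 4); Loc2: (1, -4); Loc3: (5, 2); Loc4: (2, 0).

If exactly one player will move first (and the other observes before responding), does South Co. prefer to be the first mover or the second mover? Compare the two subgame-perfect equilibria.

second

If North Co. leads: South Co.'s best replies are Uptown→Loc1, Midtown→Loc4, Downtown→Loc1; North Co.'s induced payoffs -8, 8, 5; outcome (Midtown, Loc4), payoffs (8, 7).
If South Co. leads: North Co.'s best replies are Loc1→Downtown, Loc2→Uptown, Loc3→Downtown, Loc4→Uptown; South Co.'s induced payoffs 4, -5, 2, -8; outcome (Downtown, Loc1), payoffs (5, 4).
South Co. gets 4 moving first and 7 moving second, so South Co. prefers to move second.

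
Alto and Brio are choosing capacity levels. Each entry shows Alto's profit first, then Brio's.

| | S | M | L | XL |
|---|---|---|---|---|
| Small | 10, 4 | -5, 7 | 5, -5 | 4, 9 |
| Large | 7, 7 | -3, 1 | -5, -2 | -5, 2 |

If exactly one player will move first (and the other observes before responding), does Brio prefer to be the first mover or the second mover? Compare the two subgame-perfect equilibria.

first

If Alto leads: Brio's best replies are Small→XL, Large→S; Alto's induced payoffs 4, 7; outcome (Large, S), payoffs (7, 7).
If Brio leads: Alto's best replies are S→Small, M→Large, L→Small, XL→Small; Brio's induced payoffs 4, 1, -5, 9; outcome (Small, XL), payoffs (4, 9).
Brio gets 9 moving first and 7 moving second, so Brio prefers to move first.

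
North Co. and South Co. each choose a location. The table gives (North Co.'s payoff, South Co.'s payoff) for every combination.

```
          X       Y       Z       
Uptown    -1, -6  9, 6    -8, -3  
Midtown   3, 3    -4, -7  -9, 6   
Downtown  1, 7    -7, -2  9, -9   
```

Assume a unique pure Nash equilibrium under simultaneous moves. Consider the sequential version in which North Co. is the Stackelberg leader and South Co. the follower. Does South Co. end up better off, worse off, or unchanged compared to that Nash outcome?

South Co. best-responds to each possible North Co. move:
- Uptown: South Co. compares -6, 6, -3 and picks Y; North Co. would get 9.
- Midtown: South Co. compares 3, -7, 6 and picks Z; North Co. would get -9.
- Downtown: South Co. compares 7, -2, -9 and picks X; North Co. would get 1.
Among 9, -9, 1, the best is 9 at Uptown. Subgame-perfect outcome: (Uptown, Y) with payoffs (9, 6).
Under simultaneous play:
North Co.'s best replies: X→Midtown; Y→Uptown; Z→Downtown.
South Co.'s best replies: Uptown→Y; Midtown→Z; Downtown→X.
Only (Uptown, Y) has each player best-responding; Nash payoffs (9, 6).
South Co. earns 6 sequentially versus 6 at the Nash outcome: unchanged.

unchanged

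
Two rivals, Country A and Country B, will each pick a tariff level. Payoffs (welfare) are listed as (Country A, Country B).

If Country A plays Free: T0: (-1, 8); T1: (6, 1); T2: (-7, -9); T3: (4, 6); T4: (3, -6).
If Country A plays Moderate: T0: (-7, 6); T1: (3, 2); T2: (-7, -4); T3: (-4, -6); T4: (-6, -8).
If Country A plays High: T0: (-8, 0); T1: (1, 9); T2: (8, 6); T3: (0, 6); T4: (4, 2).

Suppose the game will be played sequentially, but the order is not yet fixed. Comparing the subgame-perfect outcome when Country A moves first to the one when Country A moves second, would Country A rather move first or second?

If Country A leads: Country B's best replies are Free→T0, Moderate→T0, High→T1; Country A's induced payoffs -1, -7, 1; outcome (High, T1), payoffs (1, 9).
If Country B leads: Country A's best replies are T0→Free, T1→Free, T2→High, T3→Free, T4→High; Country B's induced payoffs 8, 1, 6, 6, 2; outcome (Free, T0), payoffs (-1, 8).
Country A gets 1 moving first and -1 moving second, so Country A prefers to move first.

first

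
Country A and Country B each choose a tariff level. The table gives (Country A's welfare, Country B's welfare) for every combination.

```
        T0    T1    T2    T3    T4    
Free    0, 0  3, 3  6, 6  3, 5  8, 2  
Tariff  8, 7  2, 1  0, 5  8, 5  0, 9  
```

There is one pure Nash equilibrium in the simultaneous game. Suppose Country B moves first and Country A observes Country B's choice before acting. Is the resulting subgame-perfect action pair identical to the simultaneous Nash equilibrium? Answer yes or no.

no

Work backward from Country A's decision.
- T0 → Country A plays Tariff (best of 0, 8); Country B gets 7.
- T1 → Country A plays Free (best of 3, 2); Country B gets 3.
- T2 → Country A plays Free (best of 6, 0); Country B gets 6.
- T3 → Country A plays Tariff (best of 3, 8); Country B gets 5.
- T4 → Country A plays Free (best of 8, 0); Country B gets 2.
Maximizing over 7, 3, 6, 5, 2, Country B chooses T0. Subgame-perfect outcome: (Tariff, T0) with payoffs (8, 7).
Under simultaneous play:
Country A's best replies: T0→Tariff; T1→Free; T2→Free; T3→Tariff; T4→Free.
Country B's best replies: Free→T2; Tariff→T4.
The unique mutual best reply is (Free, T2), giving (6, 6).
Sequential outcome (Tariff, T0) differs from the Nash profile (Free, T2).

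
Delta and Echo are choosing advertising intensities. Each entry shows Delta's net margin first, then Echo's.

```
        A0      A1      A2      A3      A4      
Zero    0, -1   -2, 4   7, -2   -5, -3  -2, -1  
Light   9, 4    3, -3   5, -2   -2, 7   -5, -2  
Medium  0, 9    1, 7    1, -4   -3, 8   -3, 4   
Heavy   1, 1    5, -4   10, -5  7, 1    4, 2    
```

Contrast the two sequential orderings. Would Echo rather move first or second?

first

If Delta leads: Echo's best replies are Zero→A1, Light→A3, Medium→A0, Heavy→A4; Delta's induced payoffs -2, -2, 0, 4; outcome (Heavy, A4), payoffs (4, 2).
If Echo leads: Delta's best replies are A0→Light, A1→Heavy, A2→Heavy, A3→Heavy, A4→Heavy; Echo's induced payoffs 4, -4, -5, 1, 2; outcome (Light, A0), payoffs (9, 4).
Echo gets 4 moving first and 2 moving second, so Echo prefers to move first.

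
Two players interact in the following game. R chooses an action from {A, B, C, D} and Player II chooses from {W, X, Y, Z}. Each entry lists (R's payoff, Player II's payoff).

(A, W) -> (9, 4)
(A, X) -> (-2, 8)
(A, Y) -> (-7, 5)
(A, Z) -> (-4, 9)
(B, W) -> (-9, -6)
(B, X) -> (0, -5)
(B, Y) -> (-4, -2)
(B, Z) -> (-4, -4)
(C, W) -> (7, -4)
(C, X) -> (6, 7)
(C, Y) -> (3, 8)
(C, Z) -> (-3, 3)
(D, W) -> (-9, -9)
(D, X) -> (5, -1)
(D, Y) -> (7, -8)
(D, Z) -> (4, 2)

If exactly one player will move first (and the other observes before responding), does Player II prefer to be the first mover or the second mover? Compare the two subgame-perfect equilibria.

first

If R leads: Player II's best replies are A→Z, B→Y, C→Y, D→Z; R's induced payoffs -4, -4, 3, 4; outcome (D, Z), payoffs (4, 2).
If Player II leads: R's best replies are W→A, X→C, Y→D, Z→D; Player II's induced payoffs 4, 7, -8, 2; outcome (C, X), payoffs (6, 7).
Player II gets 7 moving first and 2 moving second, so Player II prefers to move first.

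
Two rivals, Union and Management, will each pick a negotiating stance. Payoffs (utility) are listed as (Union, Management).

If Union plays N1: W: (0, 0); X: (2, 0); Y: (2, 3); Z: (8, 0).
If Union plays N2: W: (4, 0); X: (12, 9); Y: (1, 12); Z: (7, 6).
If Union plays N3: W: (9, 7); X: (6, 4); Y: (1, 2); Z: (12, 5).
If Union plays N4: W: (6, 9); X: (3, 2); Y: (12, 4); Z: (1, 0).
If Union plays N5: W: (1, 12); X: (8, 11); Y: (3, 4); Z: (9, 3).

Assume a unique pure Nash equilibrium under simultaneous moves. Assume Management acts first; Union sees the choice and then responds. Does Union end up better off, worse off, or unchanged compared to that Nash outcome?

better off

Backward induction with Management moving first.
- W: Union compares 0, 4, 9, 6, 1 and picks N3; Management would get 7.
- X: Union compares 2, 12, 6, 3, 8 and picks N2; Management would get 9.
- Y: Union compares 2, 1, 1, 12, 3 and picks N4; Management would get 4.
- Z: Union compares 8, 7, 12, 1, 9 and picks N3; Management would get 5.
Maximizing over 7, 9, 4, 5, Management chooses X. Subgame-perfect outcome: (N2, X) with payoffs (12, 9).
Under simultaneous play:
Union's best replies: W→N3; X→N2; Y→N4; Z→N3.
Management's best replies: N1→Y; N2→Y; N3→W; N4→W; N5→W.
The unique mutual best reply is (N3, W), giving (9, 7).
Union earns 12 sequentially versus 9 at the Nash outcome: better off.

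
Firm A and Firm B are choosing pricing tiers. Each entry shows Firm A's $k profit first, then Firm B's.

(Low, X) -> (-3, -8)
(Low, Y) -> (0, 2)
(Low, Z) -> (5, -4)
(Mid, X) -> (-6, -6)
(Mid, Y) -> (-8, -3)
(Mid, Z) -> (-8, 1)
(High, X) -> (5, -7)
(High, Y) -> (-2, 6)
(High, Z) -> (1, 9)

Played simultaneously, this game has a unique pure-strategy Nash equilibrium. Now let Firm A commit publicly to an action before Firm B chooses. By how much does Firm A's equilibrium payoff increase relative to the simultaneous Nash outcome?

1

Work backward from Firm B's decision.
- Low → Firm B plays Y (best of -8, 2, -4); Firm A gets 0.
- Mid → Firm B plays Z (best of -6, -3, 1); Firm A gets -8.
- High → Firm B plays Z (best of -7, 6, 9); Firm A gets 1.
Among 0, -8, 1, the best is 1 at High. Subgame-perfect outcome: (High, Z) with payoffs (1, 9).
For the simultaneous game, intersect best replies.
Firm A's best replies: X→High; Y→Low; Z→Low.
Firm B's best replies: Low→Y; Mid→Z; High→Z.
Only (Low, Y) has each player best-responding; Nash payoffs (0, 2).
Firm A's commitment gain: 1 − 0 = 1.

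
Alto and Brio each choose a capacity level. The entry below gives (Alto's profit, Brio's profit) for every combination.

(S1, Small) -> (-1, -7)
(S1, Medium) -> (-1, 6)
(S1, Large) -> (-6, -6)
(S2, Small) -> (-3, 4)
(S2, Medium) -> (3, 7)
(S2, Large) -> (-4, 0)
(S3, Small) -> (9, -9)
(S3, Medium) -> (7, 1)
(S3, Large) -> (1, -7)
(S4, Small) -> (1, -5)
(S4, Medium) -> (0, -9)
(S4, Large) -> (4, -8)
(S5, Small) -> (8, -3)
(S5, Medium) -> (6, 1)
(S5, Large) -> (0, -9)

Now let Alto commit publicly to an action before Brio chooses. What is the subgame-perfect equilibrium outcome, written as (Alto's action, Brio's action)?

(S3, Medium)

Work backward from Brio's decision.
- S1: Brio compares -7, 6, -6 and picks Medium; Alto would get -1.
- S2: Brio compares 4, 7, 0 and picks Medium; Alto would get 3.
- S3: Brio compares -9, 1, -7 and picks Medium; Alto would get 7.
- S4: Brio compares -5, -9, -8 and picks Small; Alto would get 1.
- S5: Brio compares -3, 1, -9 and picks Medium; Alto would get 6.
Among -1, 3, 7, 1, 6, the best is 7 at S3. Subgame-perfect outcome: (S3, Medium) with payoffs (7, 1).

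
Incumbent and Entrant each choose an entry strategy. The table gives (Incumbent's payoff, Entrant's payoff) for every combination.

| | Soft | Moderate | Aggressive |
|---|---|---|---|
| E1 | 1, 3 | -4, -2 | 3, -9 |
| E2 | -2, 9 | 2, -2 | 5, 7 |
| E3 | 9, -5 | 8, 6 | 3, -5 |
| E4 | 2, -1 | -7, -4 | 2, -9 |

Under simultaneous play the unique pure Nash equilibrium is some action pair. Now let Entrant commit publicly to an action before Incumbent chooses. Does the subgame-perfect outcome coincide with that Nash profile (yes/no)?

no

Solve by backward induction (Entrant leads).
- Soft: BR = E3, leader payoff -5.
- Moderate: BR = E3, leader payoff 6.
- Aggressive: BR = E2, leader payoff 7.
Entrant's induced payoffs are -5, 6, 7, so Entrant commits to Aggressive. Subgame-perfect outcome: (E2, Aggressive) with payoffs (5, 7).
For the simultaneous game, intersect best replies.
Incumbent's best replies: Soft→E3; Moderate→E3; Aggressive→E2.
Entrant's best replies: E1→Soft; E2→Soft; E3→Moderate; E4→Soft.
Only (E3, Moderate) has each player best-responding; Nash payoffs (8, 6).
Sequential outcome (E2, Aggressive) differs from the Nash profile (E3, Moderate).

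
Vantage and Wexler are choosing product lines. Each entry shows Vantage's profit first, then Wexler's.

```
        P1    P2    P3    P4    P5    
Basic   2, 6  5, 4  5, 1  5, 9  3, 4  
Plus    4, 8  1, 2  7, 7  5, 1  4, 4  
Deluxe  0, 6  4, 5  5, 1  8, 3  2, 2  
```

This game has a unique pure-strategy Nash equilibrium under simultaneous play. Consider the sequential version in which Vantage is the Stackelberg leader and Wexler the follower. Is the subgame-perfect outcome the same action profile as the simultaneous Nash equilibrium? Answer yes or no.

no

Backward induction with Vantage moving first.
- Basic → Wexler plays P4 (best of 6, 4, 1, 9, 4); Vantage gets 5.
- Plus → Wexler plays P1 (best of 8, 2, 7, 1, 4); Vantage gets 4.
- Deluxe → Wexler plays P1 (best of 6, 5, 1, 3, 2); Vantage gets 0.
Maximizing over 5, 4, 0, Vantage chooses Basic. Subgame-perfect outcome: (Basic, P4) with payoffs (5, 9).
Now find the simultaneous Nash equilibrium.
Vantage's best replies: P1→Plus; P2→Basic; P3→Plus; P4→Deluxe; P5→Plus.
Wexler's best replies: Basic→P4; Plus→P1; Deluxe→P1.
The unique mutual best reply is (Plus, P1), giving (4, 8).
Sequential outcome (Basic, P4) differs from the Nash profile (Plus, P1).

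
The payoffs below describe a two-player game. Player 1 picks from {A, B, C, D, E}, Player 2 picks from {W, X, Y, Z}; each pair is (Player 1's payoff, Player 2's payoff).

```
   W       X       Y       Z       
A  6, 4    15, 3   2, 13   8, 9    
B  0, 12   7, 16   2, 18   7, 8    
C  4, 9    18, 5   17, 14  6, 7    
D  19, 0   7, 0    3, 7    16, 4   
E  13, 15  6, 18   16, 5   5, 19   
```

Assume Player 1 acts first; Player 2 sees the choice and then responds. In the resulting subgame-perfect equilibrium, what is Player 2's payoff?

14

Solve by backward induction (Player 1 leads).
- A → Player 2 plays Y (best of 4, 3, 13, 9); Player 1 gets 2.
- B → Player 2 plays Y (best of 12, 16, 18, 8); Player 1 gets 2.
- C → Player 2 plays Y (best of 9, 5, 14, 7); Player 1 gets 17.
- D → Player 2 plays Y (best of 0, 0, 7, 4); Player 1 gets 3.
- E → Player 2 plays Z (best of 15, 18, 5, 19); Player 1 gets 5.
Maximizing over 2, 2, 17, 3, 5, Player 1 chooses C. Subgame-perfect outcome: (C, Y) with payoffs (17, 14).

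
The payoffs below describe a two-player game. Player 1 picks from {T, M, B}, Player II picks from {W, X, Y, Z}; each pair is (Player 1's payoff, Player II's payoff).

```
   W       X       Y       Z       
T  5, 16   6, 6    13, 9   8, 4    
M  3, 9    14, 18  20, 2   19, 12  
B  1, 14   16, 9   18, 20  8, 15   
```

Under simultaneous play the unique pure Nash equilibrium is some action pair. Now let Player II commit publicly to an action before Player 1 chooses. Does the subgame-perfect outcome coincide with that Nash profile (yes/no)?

Player 1 best-responds to each possible Player II move:
- W: BR = T, leader payoff 16.
- X: BR = B, leader payoff 9.
- Y: BR = M, leader payoff 2.
- Z: BR = M, leader payoff 12.
Player II's induced payoffs are 16, 9, 2, 12, so Player II commits to W. Subgame-perfect outcome: (T, W) with payoffs (5, 16).
Under simultaneous play:
Player 1's best replies: W→T; X→B; Y→M; Z→M.
Player II's best replies: T→W; M→X; B→Y.
The unique mutual best reply is (T, W), giving (5, 16).
Sequential outcome (T, W) coincides with the Nash profile (T, W).

yes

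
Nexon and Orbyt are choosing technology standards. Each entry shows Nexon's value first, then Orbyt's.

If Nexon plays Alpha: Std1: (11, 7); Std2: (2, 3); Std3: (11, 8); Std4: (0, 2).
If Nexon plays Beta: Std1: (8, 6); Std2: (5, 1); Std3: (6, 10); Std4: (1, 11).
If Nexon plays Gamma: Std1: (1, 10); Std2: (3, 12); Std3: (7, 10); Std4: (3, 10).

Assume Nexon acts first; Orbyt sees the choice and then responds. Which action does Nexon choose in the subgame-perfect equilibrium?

Orbyt best-responds to each possible Nexon move:
- Alpha: Orbyt compares 7, 3, 8, 2 and picks Std3; Nexon would get 11.
- Beta: Orbyt compares 6, 1, 10, 11 and picks Std4; Nexon would get 1.
- Gamma: Orbyt compares 10, 12, 10, 10 and picks Std2; Nexon would get 3.
Nexon's induced payoffs are 11, 1, 3, so Nexon commits to Alpha. Subgame-perfect outcome: (Alpha, Std3) with payoffs (11, 8).

Alpha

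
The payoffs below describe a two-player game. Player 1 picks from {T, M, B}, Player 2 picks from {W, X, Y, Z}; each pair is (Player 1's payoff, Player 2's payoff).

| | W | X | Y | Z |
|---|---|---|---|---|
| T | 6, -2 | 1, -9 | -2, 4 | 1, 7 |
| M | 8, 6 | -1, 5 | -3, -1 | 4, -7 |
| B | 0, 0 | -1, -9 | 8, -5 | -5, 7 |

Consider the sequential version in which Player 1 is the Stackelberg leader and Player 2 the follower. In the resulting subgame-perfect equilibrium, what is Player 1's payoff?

Player 2 best-responds to each possible Player 1 move:
- T → Player 2 plays Z (best of -2, -9, 4, 7); Player 1 gets 1.
- M → Player 2 plays W (best of 6, 5, -1, -7); Player 1 gets 8.
- B → Player 2 plays Z (best of 0, -9, -5, 7); Player 1 gets -5.
Among 1, 8, -5, the best is 8 at M. Subgame-perfect outcome: (M, W) with payoffs (8, 6).

8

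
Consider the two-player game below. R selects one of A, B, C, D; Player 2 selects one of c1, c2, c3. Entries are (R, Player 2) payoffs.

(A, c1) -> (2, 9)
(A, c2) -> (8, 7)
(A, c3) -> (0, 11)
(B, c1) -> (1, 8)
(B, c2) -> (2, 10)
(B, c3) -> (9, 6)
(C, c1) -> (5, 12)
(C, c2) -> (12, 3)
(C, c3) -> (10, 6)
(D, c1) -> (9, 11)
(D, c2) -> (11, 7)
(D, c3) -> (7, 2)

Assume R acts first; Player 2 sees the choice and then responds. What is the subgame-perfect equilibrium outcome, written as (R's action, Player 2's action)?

(D, c1)

Backward induction with R moving first.
- A: BR = c3, leader payoff 0.
- B: BR = c2, leader payoff 2.
- C: BR = c1, leader payoff 5.
- D: BR = c1, leader payoff 9.
Maximizing over 0, 2, 5, 9, R chooses D. Subgame-perfect outcome: (D, c1) with payoffs (9, 11).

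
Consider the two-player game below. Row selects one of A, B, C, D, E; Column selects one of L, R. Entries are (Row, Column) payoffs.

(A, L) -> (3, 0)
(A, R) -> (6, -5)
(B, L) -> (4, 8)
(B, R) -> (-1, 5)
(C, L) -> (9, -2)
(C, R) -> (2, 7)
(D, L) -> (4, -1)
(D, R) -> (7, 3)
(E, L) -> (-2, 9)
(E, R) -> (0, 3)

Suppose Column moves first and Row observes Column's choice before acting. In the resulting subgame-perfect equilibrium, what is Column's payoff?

Backward induction with Column moving first.
- L: BR = C, leader payoff -2.
- R: BR = D, leader payoff 3.
Column's induced payoffs are -2, 3, so Column commits to R. Subgame-perfect outcome: (D, R) with payoffs (7, 3).

3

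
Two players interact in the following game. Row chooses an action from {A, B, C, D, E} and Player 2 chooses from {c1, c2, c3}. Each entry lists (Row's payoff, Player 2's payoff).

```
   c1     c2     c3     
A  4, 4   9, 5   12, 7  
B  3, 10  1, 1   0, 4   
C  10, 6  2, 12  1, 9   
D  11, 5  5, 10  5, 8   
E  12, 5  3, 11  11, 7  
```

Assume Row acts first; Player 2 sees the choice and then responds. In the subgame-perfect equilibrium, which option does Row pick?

A

Player 2 best-responds to each possible Row move:
- A: Player 2 compares 4, 5, 7 and picks c3; Row would get 12.
- B: Player 2 compares 10, 1, 4 and picks c1; Row would get 3.
- C: Player 2 compares 6, 12, 9 and picks c2; Row would get 2.
- D: Player 2 compares 5, 10, 8 and picks c2; Row would get 5.
- E: Player 2 compares 5, 11, 7 and picks c2; Row would get 3.
Maximizing over 12, 3, 2, 5, 3, Row chooses A. Subgame-perfect outcome: (A, c3) with payoffs (12, 7).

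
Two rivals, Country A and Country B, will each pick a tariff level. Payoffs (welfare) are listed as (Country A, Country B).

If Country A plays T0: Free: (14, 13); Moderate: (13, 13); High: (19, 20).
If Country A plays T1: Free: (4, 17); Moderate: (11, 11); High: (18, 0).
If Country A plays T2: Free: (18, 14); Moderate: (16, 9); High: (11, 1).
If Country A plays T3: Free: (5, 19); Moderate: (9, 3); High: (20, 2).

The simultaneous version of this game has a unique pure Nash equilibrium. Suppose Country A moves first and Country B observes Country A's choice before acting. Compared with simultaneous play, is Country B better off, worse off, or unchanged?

Solve by backward induction (Country A leads).
- T0: BR = High, leader payoff 19.
- T1: BR = Free, leader payoff 4.
- T2: BR = Free, leader payoff 18.
- T3: BR = Free, leader payoff 5.
Maximizing over 19, 4, 18, 5, Country A chooses T0. Subgame-perfect outcome: (T0, High) with payoffs (19, 20).
For the simultaneous game, intersect best replies.
Country A's best replies: Free→T2; Moderate→T2; High→T3.
Country B's best replies: T0→High; T1→Free; T2→Free; T3→Free.
The unique mutual best reply is (T2, Free), giving (18, 14).
Country B earns 20 sequentially versus 14 at the Nash outcome: better off.

better off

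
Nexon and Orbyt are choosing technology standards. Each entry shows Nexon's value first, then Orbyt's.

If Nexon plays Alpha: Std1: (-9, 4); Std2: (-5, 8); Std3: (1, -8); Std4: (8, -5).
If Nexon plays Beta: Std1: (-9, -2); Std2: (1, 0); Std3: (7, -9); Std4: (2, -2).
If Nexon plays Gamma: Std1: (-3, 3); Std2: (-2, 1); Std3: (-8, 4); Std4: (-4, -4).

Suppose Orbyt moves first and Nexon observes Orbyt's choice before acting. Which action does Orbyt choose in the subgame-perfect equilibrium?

Std1

Work backward from Nexon's decision.
- Std1: BR = Gamma, leader payoff 3.
- Std2: BR = Beta, leader payoff 0.
- Std3: BR = Beta, leader payoff -9.
- Std4: BR = Alpha, leader payoff -5.
Maximizing over 3, 0, -9, -5, Orbyt chooses Std1. Subgame-perfect outcome: (Gamma, Std1) with payoffs (-3, 3).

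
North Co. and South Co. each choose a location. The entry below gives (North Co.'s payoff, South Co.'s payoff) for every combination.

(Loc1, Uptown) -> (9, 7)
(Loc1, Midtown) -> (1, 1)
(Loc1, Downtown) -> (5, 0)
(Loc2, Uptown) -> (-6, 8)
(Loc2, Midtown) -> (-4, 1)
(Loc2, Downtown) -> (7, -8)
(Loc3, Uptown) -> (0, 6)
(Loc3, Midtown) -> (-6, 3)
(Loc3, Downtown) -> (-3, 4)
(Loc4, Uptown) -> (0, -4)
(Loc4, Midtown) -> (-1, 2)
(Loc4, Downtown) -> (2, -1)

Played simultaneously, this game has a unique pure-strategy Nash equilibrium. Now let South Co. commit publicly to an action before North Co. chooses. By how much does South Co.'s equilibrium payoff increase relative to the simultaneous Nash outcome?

North Co. best-responds to each possible South Co. move:
- Uptown: North Co. compares 9, -6, 0, 0 and picks Loc1; South Co. would get 7.
- Midtown: North Co. compares 1, -4, -6, -1 and picks Loc1; South Co. would get 1.
- Downtown: North Co. compares 5, 7, -3, 2 and picks Loc2; South Co. would get -8.
South Co.'s induced payoffs are 7, 1, -8, so South Co. commits to Uptown. Subgame-perfect outcome: (Loc1, Uptown) with payoffs (9, 7).
Under simultaneous play:
North Co.'s best replies: Uptown→Loc1; Midtown→Loc1; Downtown→Loc2.
South Co.'s best replies: Loc1→Uptown; Loc2→Uptown; Loc3→Uptown; Loc4→Midtown.
Only (Loc1, Uptown) has each player best-responding; Nash payoffs (9, 7).
South Co.'s commitment gain: 7 − 7 = 0.

0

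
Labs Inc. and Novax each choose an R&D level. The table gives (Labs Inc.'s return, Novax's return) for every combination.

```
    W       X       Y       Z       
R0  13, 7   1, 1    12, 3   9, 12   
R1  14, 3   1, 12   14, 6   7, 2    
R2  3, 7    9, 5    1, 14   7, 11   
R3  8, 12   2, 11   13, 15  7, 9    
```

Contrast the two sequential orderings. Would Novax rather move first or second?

If Labs Inc. leads: Novax's best replies are R0→Z, R1→X, R2→Y, R3→Y; Labs Inc.'s induced payoffs 9, 1, 1, 13; outcome (R3, Y), payoffs (13, 15).
If Novax leads: Labs Inc.'s best replies are W→R1, X→R2, Y→R1, Z→R0; Novax's induced payoffs 3, 5, 6, 12; outcome (R0, Z), payoffs (9, 12).
Novax gets 12 moving first and 15 moving second, so Novax prefers to move second.

second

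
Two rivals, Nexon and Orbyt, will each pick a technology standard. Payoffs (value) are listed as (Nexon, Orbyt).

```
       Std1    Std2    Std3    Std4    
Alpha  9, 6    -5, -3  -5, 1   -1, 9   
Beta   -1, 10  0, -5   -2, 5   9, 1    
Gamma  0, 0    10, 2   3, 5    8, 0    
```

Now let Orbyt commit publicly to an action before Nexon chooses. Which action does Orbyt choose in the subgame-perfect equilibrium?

Backward induction with Orbyt moving first.
- Std1 → Nexon plays Alpha (best of 9, -1, 0); Orbyt gets 6.
- Std2 → Nexon plays Gamma (best of -5, 0, 10); Orbyt gets 2.
- Std3 → Nexon plays Gamma (best of -5, -2, 3); Orbyt gets 5.
- Std4 → Nexon plays Beta (best of -1, 9, 8); Orbyt gets 1.
Among 6, 2, 5, 1, the best is 6 at Std1. Subgame-perfect outcome: (Alpha, Std1) with payoffs (9, 6).

Std1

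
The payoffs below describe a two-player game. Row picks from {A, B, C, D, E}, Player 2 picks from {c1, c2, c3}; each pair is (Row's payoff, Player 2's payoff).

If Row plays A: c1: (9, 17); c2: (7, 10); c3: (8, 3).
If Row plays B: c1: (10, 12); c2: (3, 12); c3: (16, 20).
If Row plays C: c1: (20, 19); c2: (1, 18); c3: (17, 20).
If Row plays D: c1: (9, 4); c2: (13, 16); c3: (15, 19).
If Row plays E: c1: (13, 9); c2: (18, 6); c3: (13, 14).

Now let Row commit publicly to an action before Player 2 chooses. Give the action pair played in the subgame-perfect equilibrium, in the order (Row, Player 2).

Work backward from Player 2's decision.
- A → Player 2 plays c1 (best of 17, 10, 3); Row gets 9.
- B → Player 2 plays c3 (best of 12, 12, 20); Row gets 16.
- C → Player 2 plays c3 (best of 19, 18, 20); Row gets 17.
- D → Player 2 plays c3 (best of 4, 16, 19); Row gets 15.
- E → Player 2 plays c3 (best of 9, 6, 14); Row gets 13.
Among 9, 16, 17, 15, 13, the best is 17 at C. Subgame-perfect outcome: (C, c3) with payoffs (17, 20).

(C, c3)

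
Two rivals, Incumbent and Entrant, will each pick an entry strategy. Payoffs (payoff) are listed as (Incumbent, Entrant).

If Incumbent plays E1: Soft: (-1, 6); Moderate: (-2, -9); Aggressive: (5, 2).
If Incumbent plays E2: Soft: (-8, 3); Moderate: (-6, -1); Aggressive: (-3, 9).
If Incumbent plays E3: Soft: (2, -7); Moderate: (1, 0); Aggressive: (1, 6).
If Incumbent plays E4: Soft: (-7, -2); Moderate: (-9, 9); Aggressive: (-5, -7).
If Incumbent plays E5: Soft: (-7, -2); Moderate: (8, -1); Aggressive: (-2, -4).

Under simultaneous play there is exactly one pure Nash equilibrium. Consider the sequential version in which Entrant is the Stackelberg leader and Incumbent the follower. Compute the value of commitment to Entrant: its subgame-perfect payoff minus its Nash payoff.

Backward induction with Entrant moving first.
- Soft: Incumbent compares -1, -8, 2, -7, -7 and picks E3; Entrant would get -7.
- Moderate: Incumbent compares -2, -6, 1, -9, 8 and picks E5; Entrant would get -1.
- Aggressive: Incumbent compares 5, -3, 1, -5, -2 and picks E1; Entrant would get 2.
Among -7, -1, 2, the best is 2 at Aggressive. Subgame-perfect outcome: (E1, Aggressive) with payoffs (5, 2).
For the simultaneous game, intersect best replies.
Incumbent's best replies: Soft→E3; Moderate→E5; Aggressive→E1.
Entrant's best replies: E1→Soft; E2→Aggressive; E3→Aggressive; E4→Moderate; E5→Moderate.
Only (E5, Moderate) has each player best-responding; Nash payoffs (8, -1).
Entrant's commitment gain: 2 − -1 = 3.

3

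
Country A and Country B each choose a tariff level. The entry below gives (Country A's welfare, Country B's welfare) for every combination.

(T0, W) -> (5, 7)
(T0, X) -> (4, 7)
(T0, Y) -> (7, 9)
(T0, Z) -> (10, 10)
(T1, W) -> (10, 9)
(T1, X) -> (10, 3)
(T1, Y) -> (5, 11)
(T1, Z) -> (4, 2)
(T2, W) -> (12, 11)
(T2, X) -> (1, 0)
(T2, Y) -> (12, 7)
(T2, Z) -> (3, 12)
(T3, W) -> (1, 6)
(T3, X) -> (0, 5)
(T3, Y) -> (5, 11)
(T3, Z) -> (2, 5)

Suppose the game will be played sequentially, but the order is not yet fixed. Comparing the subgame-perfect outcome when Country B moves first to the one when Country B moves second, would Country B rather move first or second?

first

If Country A leads: Country B's best replies are T0→Z, T1→Y, T2→Z, T3→Y; Country A's induced payoffs 10, 5, 3, 5; outcome (T0, Z), payoffs (10, 10).
If Country B leads: Country A's best replies are W→T2, X→T1, Y→T2, Z→T0; Country B's induced payoffs 11, 3, 7, 10; outcome (T2, W), payoffs (12, 11).
Country B gets 11 moving first and 10 moving second, so Country B prefers to move first.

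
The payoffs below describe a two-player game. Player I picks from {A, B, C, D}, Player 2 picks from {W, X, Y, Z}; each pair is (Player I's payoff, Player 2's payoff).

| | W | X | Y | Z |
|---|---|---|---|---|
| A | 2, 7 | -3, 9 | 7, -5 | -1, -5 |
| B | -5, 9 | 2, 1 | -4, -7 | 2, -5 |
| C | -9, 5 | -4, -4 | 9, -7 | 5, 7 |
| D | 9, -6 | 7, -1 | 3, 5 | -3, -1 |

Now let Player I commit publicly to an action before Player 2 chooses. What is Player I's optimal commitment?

C

Work backward from Player 2's decision.
- A → Player 2 plays X (best of 7, 9, -5, -5); Player I gets -3.
- B → Player 2 plays W (best of 9, 1, -7, -5); Player I gets -5.
- C → Player 2 plays Z (best of 5, -4, -7, 7); Player I gets 5.
- D → Player 2 plays Y (best of -6, -1, 5, -1); Player I gets 3.
Maximizing over -3, -5, 5, 3, Player I chooses C. Subgame-perfect outcome: (C, Z) with payoffs (5, 7).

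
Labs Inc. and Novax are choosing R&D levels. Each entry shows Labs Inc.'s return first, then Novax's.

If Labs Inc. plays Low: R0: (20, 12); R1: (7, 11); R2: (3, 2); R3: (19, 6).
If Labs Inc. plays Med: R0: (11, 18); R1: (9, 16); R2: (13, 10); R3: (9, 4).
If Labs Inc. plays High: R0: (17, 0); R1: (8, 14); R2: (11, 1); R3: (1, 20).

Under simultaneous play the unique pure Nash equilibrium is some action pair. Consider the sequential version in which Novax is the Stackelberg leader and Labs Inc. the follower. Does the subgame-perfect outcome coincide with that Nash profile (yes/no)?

Labs Inc. best-responds to each possible Novax move:
- R0: Labs Inc. compares 20, 11, 17 and picks Low; Novax would get 12.
- R1: Labs Inc. compares 7, 9, 8 and picks Med; Novax would get 16.
- R2: Labs Inc. compares 3, 13, 11 and picks Med; Novax would get 10.
- R3: Labs Inc. compares 19, 9, 1 and picks Low; Novax would get 6.
Novax's induced payoffs are 12, 16, 10, 6, so Novax commits to R1. Subgame-perfect outcome: (Med, R1) with payoffs (9, 16).
For the simultaneous game, intersect best replies.
Labs Inc.'s best replies: R0→Low; R1→Med; R2→Med; R3→Low.
Novax's best replies: Low→R0; Med→R0; High→R3.
Only (Low, R0) has each player best-responding; Nash payoffs (20, 12).
Sequential outcome (Med, R1) differs from the Nash profile (Low, R0).

no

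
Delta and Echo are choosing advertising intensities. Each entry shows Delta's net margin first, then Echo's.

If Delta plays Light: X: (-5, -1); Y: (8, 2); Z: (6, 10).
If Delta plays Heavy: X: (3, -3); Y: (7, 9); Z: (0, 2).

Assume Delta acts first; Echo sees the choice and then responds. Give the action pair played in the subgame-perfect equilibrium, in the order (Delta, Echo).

Work backward from Echo's decision.
- Light: BR = Z, leader payoff 6.
- Heavy: BR = Y, leader payoff 7.
Delta's induced payoffs are 6, 7, so Delta commits to Heavy. Subgame-perfect outcome: (Heavy, Y) with payoffs (7, 9).

(Heavy, Y)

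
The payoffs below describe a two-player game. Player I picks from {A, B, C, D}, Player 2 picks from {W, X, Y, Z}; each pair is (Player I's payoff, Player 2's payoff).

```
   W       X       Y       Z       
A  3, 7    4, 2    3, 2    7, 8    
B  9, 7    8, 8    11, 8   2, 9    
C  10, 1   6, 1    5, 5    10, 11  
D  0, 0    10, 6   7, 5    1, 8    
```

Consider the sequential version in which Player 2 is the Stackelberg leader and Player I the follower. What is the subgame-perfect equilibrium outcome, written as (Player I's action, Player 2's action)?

(C, Z)

Backward induction with Player 2 moving first.
- W: Player I compares 3, 9, 10, 0 and picks C; Player 2 would get 1.
- X: Player I compares 4, 8, 6, 10 and picks D; Player 2 would get 6.
- Y: Player I compares 3, 11, 5, 7 and picks B; Player 2 would get 8.
- Z: Player I compares 7, 2, 10, 1 and picks C; Player 2 would get 11.
Maximizing over 1, 6, 8, 11, Player 2 chooses Z. Subgame-perfect outcome: (C, Z) with payoffs (10, 11).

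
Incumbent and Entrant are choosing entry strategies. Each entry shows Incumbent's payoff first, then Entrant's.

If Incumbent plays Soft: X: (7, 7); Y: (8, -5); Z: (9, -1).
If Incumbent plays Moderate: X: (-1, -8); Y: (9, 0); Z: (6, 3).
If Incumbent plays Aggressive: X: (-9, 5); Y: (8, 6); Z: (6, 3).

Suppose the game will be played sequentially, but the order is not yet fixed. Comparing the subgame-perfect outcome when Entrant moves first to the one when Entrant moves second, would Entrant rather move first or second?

If Incumbent leads: Entrant's best replies are Soft→X, Moderate→Z, Aggressive→Y; Incumbent's induced payoffs 7, 6, 8; outcome (Aggressive, Y), payoffs (8, 6).
If Entrant leads: Incumbent's best replies are X→Soft, Y→Moderate, Z→Soft; Entrant's induced payoffs 7, 0, -1; outcome (Soft, X), payoffs (7, 7).
Entrant gets 7 moving first and 6 moving second, so Entrant prefers to move first.

first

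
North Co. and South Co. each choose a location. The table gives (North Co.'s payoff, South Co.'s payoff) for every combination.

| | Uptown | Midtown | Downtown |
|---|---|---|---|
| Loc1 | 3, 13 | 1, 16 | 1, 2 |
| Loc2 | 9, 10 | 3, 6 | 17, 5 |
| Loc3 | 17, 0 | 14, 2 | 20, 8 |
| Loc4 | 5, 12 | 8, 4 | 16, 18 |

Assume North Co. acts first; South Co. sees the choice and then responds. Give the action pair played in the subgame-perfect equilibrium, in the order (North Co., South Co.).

Work backward from South Co.'s decision.
- Loc1: BR = Midtown, leader payoff 1.
- Loc2: BR = Uptown, leader payoff 9.
- Loc3: BR = Downtown, leader payoff 20.
- Loc4: BR = Downtown, leader payoff 16.
North Co.'s induced payoffs are 1, 9, 20, 16, so North Co. commits to Loc3. Subgame-perfect outcome: (Loc3, Downtown) with payoffs (20, 8).

(Loc3, Downtown)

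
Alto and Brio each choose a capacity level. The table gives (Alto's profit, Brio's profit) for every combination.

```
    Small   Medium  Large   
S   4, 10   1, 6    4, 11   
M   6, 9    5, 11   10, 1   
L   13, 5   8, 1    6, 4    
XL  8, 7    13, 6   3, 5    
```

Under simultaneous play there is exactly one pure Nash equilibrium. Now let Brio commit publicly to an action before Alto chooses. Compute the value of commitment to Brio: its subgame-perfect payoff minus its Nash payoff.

1

Work backward from Alto's decision.
- Small: Alto compares 4, 6, 13, 8 and picks L; Brio would get 5.
- Medium: Alto compares 1, 5, 8, 13 and picks XL; Brio would get 6.
- Large: Alto compares 4, 10, 6, 3 and picks M; Brio would get 1.
Brio's induced payoffs are 5, 6, 1, so Brio commits to Medium. Subgame-perfect outcome: (XL, Medium) with payoffs (13, 6).
Now find the simultaneous Nash equilibrium.
Alto's best replies: Small→L; Medium→XL; Large→M.
Brio's best replies: S→Large; M→Medium; L→Small; XL→Small.
Only (L, Small) has each player best-responding; Nash payoffs (13, 5).
Brio's commitment gain: 6 − 5 = 1.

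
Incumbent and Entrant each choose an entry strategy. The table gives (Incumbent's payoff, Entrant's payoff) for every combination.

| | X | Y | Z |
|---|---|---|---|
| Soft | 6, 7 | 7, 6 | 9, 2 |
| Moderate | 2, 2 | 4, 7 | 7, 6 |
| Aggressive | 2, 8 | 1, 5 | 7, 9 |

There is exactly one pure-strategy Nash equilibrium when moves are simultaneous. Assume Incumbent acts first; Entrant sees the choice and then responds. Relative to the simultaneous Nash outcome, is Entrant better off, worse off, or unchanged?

better off

Solve by backward induction (Incumbent leads).
- Soft: BR = X, leader payoff 6.
- Moderate: BR = Y, leader payoff 4.
- Aggressive: BR = Z, leader payoff 7.
Maximizing over 6, 4, 7, Incumbent chooses Aggressive. Subgame-perfect outcome: (Aggressive, Z) with payoffs (7, 9).
Now find the simultaneous Nash equilibrium.
Incumbent's best replies: X→Soft; Y→Soft; Z→Soft.
Entrant's best replies: Soft→X; Moderate→Y; Aggressive→Z.
The unique mutual best reply is (Soft, X), giving (6, 7).
Entrant earns 9 sequentially versus 7 at the Nash outcome: better off.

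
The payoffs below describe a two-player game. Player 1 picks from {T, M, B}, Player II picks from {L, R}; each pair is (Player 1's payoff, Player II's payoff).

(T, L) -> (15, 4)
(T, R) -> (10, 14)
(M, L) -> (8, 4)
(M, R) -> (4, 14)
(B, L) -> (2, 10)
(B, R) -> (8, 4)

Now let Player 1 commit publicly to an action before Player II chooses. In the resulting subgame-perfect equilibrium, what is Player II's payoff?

Work backward from Player II's decision.
- T: BR = R, leader payoff 10.
- M: BR = R, leader payoff 4.
- B: BR = L, leader payoff 2.
Among 10, 4, 2, the best is 10 at T. Subgame-perfect outcome: (T, R) with payoffs (10, 14).

14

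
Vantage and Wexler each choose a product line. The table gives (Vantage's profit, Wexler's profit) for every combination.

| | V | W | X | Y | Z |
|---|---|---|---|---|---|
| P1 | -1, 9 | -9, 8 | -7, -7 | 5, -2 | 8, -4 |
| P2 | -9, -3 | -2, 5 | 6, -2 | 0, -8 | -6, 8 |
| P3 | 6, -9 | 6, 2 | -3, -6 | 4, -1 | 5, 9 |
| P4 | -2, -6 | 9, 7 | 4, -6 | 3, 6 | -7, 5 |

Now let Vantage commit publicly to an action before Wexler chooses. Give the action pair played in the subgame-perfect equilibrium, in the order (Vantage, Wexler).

Backward induction with Vantage moving first.
- P1: BR = V, leader payoff -1.
- P2: BR = Z, leader payoff -6.
- P3: BR = Z, leader payoff 5.
- P4: BR = W, leader payoff 9.
Among -1, -6, 5, 9, the best is 9 at P4. Subgame-perfect outcome: (P4, W) with payoffs (9, 7).

(P4, W)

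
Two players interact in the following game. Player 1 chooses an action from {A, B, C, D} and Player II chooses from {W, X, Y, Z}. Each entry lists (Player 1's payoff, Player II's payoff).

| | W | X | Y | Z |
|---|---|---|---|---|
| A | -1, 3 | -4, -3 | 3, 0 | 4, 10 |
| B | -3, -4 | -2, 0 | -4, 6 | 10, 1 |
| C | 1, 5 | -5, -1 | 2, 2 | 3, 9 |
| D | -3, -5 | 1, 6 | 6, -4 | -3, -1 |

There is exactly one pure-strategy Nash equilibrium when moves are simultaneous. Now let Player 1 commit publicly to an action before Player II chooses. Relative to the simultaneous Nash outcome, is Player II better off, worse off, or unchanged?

better off

Player II best-responds to each possible Player 1 move:
- A → Player II plays Z (best of 3, -3, 0, 10); Player 1 gets 4.
- B → Player II plays Y (best of -4, 0, 6, 1); Player 1 gets -4.
- C → Player II plays Z (best of 5, -1, 2, 9); Player 1 gets 3.
- D → Player II plays X (best of -5, 6, -4, -1); Player 1 gets 1.
Maximizing over 4, -4, 3, 1, Player 1 chooses A. Subgame-perfect outcome: (A, Z) with payoffs (4, 10).
Now find the simultaneous Nash equilibrium.
Player 1's best replies: W→C; X→D; Y→D; Z→B.
Player II's best replies: A→Z; B→Y; C→Z; D→X.
The unique mutual best reply is (D, X), giving (1, 6).
Player II earns 10 sequentially versus 6 at the Nash outcome: better off.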